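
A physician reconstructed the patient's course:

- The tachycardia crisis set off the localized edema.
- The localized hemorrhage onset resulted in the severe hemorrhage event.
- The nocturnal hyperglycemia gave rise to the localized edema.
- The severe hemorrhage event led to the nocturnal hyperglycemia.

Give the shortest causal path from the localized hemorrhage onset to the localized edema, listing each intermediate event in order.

the localized hemorrhage onset → the severe hemorrhage event → the nocturnal hyperglycemia → the localized edema

the localized hemorrhage onset → the severe hemorrhage event
the severe hemorrhage event → the nocturnal hyperglycemia
the nocturnal hyperglycemia → the localized edema
Length: 3 steps.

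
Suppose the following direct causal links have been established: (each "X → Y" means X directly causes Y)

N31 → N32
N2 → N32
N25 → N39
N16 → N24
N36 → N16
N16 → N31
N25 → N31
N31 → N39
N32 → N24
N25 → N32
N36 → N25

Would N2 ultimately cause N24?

Yes

There is a causal chain: N2 → N32 → N24.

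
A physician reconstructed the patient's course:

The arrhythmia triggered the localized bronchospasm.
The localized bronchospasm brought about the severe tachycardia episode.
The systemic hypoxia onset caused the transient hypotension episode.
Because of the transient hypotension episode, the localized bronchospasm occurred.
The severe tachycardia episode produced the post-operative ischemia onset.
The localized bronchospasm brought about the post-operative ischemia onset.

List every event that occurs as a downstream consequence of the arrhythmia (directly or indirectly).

the localized bronchospasm, the post-operative ischemia onset, the severe tachycardia episode

Direct effects: the localized bronchospasm.
2 steps out: the severe tachycardia episode, the post-operative ischemia onset.
Not reachable from it: the systemic hypoxia onset, the transient hypotension episode.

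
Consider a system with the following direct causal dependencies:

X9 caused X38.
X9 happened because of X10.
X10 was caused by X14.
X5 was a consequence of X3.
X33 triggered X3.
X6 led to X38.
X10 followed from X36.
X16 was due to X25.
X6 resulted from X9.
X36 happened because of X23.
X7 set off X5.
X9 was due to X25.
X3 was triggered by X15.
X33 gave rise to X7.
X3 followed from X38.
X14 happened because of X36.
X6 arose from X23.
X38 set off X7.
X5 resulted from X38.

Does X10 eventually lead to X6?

Yes

There is a causal chain: X10 → X9 → X6.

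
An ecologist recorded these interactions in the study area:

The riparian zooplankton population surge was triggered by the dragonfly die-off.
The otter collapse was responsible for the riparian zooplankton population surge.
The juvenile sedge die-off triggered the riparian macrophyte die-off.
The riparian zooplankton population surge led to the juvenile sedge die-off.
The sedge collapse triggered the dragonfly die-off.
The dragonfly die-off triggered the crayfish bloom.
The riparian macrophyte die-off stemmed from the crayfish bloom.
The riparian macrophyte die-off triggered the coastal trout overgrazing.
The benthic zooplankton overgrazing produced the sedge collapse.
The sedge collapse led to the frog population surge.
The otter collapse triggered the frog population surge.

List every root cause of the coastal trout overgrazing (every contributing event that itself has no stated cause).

Tracing upstream from the coastal trout overgrazing: the coastal trout overgrazing ← the riparian macrophyte die-off ← the juvenile sedge die-off ← the riparian zooplankton population surge ← the otter collapse.
A separate upstream branch: the coastal trout overgrazing ← the riparian macrophyte die-off ← the crayfish bloom ← the dragonfly die-off ← the sedge collapse ← the benthic zooplankton overgrazing.
Each of those chain origins has no stated cause.

the benthic zooplankton overgrazing, the otter collapse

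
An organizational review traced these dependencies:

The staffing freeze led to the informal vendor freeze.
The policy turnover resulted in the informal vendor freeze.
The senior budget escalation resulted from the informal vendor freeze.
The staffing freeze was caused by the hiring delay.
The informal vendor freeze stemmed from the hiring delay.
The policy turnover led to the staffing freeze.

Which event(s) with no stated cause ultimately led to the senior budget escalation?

the hiring delay, the policy turnover

Tracing upstream from the senior budget escalation: the senior budget escalation ← the informal vendor freeze ← the hiring delay.
A separate upstream branch: the senior budget escalation ← the informal vendor freeze ← the policy turnover.
Each of those chain origins has no stated cause.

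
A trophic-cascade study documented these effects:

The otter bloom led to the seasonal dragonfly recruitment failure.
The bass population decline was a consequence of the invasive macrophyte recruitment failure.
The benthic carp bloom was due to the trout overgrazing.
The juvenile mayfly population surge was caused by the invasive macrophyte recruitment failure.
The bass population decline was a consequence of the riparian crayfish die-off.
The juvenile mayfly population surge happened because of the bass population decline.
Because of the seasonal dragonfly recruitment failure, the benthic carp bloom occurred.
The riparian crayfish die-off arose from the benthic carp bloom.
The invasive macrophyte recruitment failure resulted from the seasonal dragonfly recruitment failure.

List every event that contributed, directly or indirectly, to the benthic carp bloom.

the otter bloom, the seasonal dragonfly recruitment failure, the trout overgrazing

Immediate causes of the benthic carp bloom: the trout overgrazing, the seasonal dragonfly recruitment failure.
Further upstream: the otter bloom.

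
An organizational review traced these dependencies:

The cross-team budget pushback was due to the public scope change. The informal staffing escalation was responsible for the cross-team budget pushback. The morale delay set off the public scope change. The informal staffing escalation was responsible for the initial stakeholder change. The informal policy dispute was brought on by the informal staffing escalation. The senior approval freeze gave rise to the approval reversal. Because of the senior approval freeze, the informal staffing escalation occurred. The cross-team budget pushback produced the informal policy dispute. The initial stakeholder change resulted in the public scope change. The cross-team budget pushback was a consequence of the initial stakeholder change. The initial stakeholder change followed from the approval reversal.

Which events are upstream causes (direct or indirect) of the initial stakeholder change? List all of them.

the approval reversal, the informal staffing escalation, the senior approval freeze

Immediate causes of the initial stakeholder change: the approval reversal, the informal staffing escalation.
Further upstream: the senior approval freeze.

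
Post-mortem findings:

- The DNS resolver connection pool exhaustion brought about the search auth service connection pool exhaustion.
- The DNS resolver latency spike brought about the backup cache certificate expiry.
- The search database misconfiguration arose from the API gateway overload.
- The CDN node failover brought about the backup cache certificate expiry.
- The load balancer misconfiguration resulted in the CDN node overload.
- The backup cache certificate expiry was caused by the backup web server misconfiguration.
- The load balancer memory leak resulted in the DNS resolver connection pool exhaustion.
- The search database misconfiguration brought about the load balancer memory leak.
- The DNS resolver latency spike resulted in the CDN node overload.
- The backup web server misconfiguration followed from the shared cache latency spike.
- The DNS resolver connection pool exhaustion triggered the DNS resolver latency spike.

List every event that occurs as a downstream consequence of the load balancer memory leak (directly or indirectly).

the CDN node overload, the DNS resolver connection pool exhaustion, the DNS resolver latency spike, the backup cache certificate expiry, the search auth service connection pool exhaustion

Direct effects: the DNS resolver connection pool exhaustion.
2 steps out: the search auth service connection pool exhaustion, the DNS resolver latency spike.
3 steps out: the backup cache certificate expiry, the CDN node overload.
Not reachable from it: the API gateway overload, the load balancer misconfiguration, the search database misconfiguration, the CDN node failover, the shared cache latency spike, the backup web server misconfiguration.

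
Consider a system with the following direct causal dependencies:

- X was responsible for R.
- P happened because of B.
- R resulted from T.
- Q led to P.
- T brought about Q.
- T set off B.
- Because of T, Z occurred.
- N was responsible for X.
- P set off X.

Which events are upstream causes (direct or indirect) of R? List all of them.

B, N, P, Q, T, X

Immediate causes of R: T, X.
Further upstream: N, Q, B, P.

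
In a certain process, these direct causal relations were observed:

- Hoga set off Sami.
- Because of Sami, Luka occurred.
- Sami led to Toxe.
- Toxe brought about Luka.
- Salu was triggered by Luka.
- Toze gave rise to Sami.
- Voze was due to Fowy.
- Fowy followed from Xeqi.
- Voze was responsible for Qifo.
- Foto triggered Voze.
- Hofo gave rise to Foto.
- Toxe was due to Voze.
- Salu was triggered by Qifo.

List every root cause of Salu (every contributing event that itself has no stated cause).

Hofo, Hoga, Toze, Xeqi

Tracing upstream from Salu: Salu ← Luka ← Sami ← Toze.
A separate upstream branch: Salu ← Qifo ← Voze ← Fowy ← Xeqi.
A separate upstream branch: Salu ← Qifo ← Voze ← Foto ← Hofo.
A separate upstream branch: Salu ← Luka ← Sami ← Hoga.
Each of those chain origins has no stated cause.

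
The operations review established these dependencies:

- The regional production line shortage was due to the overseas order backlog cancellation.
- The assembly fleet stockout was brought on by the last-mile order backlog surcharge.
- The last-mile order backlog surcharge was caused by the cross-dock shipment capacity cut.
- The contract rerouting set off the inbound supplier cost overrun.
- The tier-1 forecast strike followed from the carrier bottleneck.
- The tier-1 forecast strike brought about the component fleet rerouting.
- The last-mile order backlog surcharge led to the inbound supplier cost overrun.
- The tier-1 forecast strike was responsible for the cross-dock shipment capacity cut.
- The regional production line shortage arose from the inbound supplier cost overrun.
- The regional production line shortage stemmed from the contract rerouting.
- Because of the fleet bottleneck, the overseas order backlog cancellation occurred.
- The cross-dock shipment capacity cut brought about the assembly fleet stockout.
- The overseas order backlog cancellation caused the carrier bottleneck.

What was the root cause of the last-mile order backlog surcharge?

the fleet bottleneck

Tracing upstream from the last-mile order backlog surcharge: the last-mile order backlog surcharge ← the cross-dock shipment capacity cut ← the tier-1 forecast strike ← the carrier bottleneck ← the overseas order backlog cancellation ← the fleet bottleneck.
The fleet bottleneck has no stated cause, so it is the root.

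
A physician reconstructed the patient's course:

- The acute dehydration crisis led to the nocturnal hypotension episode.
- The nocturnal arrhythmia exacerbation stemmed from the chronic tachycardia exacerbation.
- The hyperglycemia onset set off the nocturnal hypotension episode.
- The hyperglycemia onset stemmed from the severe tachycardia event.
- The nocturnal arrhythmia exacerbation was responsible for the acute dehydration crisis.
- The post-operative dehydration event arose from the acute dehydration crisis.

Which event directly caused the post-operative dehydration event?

the acute dehydration crisis

Upstream contributors include the chronic tachycardia exacerbation, the nocturnal arrhythmia exacerbation, but only the acute dehydration crisis feeds directly into the post-operative dehydration event.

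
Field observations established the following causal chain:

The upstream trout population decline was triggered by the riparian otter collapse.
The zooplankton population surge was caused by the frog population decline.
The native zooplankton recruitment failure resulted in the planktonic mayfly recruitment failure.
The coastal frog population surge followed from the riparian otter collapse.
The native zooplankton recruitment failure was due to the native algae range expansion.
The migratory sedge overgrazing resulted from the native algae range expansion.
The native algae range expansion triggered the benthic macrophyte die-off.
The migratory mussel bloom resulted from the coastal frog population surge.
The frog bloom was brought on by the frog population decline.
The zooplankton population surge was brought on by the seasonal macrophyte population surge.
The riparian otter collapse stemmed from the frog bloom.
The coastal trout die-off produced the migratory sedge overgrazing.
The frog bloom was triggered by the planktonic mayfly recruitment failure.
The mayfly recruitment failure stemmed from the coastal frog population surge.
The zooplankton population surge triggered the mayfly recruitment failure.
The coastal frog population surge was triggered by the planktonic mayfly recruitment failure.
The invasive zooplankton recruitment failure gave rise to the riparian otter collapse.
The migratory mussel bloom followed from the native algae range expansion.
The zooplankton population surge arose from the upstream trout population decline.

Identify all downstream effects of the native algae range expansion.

Direct effects: the benthic macrophyte die-off, the native zooplankton recruitment failure, the migratory sedge overgrazing, the migratory mussel bloom.
2 steps out: the planktonic mayfly recruitment failure.
3 steps out: the frog bloom, the coastal frog population surge.
4 steps out: the riparian otter collapse, the mayfly recruitment failure.
5 steps out: the upstream trout population decline.
6 steps out: the zooplankton population surge.
Not reachable from it: the invasive zooplankton recruitment failure, the frog population decline, the coastal trout die-off, the seasonal macrophyte population surge.

the benthic macrophyte die-off, the coastal frog population surge, the frog bloom, the mayfly recruitment failure, the migratory mussel bloom, the migratory sedge overgrazing, the native zooplankton recruitment failure, the planktonic mayfly recruitment failure, the riparian otter collapse, the upstream trout population decline, the zooplankton population surge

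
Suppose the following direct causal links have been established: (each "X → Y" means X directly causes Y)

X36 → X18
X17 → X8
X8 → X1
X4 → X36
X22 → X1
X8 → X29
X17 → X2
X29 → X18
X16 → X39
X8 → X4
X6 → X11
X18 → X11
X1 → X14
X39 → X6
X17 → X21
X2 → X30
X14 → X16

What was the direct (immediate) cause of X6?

Upstream contributors include X17, X22, X8, X1, X14, X16, but only X39 feeds directly into X6.

X39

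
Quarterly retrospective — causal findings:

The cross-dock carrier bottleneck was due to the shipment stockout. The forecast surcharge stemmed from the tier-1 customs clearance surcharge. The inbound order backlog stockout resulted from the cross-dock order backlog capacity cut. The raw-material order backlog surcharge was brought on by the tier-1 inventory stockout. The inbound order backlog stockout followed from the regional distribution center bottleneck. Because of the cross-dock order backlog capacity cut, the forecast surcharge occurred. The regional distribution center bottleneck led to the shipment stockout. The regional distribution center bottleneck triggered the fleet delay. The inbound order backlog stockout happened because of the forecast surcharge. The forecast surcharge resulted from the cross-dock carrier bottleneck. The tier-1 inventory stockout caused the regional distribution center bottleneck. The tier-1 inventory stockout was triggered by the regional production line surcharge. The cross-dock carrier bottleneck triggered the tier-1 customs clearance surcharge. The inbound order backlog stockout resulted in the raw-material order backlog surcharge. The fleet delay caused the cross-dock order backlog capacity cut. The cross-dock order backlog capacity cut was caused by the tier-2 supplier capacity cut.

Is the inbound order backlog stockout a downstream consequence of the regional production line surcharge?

Yes

There is a causal chain: the regional production line surcharge → the tier-1 inventory stockout → the regional distribution center bottleneck → the inbound order backlog stockout.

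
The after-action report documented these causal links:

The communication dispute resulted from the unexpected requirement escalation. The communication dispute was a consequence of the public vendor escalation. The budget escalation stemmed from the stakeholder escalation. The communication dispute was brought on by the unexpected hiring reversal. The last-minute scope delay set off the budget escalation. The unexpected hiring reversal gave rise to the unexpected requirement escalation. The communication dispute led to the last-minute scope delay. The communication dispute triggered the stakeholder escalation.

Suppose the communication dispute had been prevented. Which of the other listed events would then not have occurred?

Downstream of the communication dispute: the stakeholder escalation, the last-minute scope delay, the budget escalation.

the budget escalation, the last-minute scope delay, the stakeholder escalation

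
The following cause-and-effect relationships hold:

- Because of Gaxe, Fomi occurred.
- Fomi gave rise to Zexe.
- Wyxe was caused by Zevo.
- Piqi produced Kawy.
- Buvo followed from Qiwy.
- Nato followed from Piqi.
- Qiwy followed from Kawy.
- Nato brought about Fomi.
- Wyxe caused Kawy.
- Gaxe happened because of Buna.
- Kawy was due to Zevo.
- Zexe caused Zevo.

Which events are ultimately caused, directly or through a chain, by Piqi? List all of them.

Direct effects: Nato, Kawy.
2 steps out: Fomi, Qiwy.
3 steps out: Zexe, Buvo.
4 steps out: Zevo.
5 steps out: Wyxe.
Not reachable from it: Buna, Gaxe.

Buvo, Fomi, Kawy, Nato, Qiwy, Wyxe, Zevo, Zexe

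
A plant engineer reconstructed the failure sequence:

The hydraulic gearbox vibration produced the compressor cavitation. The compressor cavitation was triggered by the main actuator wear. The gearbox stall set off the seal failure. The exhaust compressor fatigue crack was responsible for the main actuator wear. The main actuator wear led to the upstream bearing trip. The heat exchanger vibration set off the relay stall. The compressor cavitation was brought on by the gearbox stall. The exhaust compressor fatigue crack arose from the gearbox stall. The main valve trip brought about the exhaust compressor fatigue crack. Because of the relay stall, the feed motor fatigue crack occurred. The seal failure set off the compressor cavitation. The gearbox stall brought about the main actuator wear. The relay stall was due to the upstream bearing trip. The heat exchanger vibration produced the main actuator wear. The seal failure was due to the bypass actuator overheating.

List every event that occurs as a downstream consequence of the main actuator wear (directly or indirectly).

the compressor cavitation, the feed motor fatigue crack, the relay stall, the upstream bearing trip

Direct effects: the upstream bearing trip, the compressor cavitation.
2 steps out: the relay stall.
3 steps out: the feed motor fatigue crack.
Not reachable from it: the gearbox stall, the bypass actuator overheating, the main valve trip, the seal failure, the exhaust compressor fatigue crack, the heat exchanger vibration, the hydraulic gearbox vibration.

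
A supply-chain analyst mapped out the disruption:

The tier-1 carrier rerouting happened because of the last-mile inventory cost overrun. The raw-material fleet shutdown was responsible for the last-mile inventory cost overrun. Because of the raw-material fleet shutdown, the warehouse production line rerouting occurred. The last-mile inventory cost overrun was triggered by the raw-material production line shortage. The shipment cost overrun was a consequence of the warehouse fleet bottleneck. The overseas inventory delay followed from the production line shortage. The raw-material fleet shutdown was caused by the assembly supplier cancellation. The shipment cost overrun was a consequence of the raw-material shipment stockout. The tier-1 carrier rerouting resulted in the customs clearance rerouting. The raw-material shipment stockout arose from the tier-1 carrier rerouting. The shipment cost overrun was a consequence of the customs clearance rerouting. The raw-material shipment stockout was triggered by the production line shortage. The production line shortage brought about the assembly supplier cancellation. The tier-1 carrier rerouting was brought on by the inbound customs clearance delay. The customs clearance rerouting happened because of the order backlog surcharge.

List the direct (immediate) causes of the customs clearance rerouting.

the order backlog surcharge, the tier-1 carrier rerouting

Upstream contributors include the production line shortage, the raw-material production line shortage, the assembly supplier cancellation, the raw-material fleet shutdown, the last-mile inventory cost overrun, the inbound customs clearance delay, but only the order backlog surcharge, the tier-1 carrier rerouting feed directly into the customs clearance rerouting.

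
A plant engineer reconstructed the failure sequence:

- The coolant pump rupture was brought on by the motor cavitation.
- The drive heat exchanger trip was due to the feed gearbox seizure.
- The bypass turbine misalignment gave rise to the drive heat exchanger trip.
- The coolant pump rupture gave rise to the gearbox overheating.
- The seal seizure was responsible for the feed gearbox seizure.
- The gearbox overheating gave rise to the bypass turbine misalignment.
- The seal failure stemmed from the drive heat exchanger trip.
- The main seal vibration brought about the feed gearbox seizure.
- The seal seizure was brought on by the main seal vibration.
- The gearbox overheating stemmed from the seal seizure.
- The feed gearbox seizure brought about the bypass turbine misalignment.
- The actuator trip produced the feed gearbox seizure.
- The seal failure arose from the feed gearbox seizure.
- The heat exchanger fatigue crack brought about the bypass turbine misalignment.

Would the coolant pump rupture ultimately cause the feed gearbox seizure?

The coolant pump rupture leads to the gearbox overheating, the bypass turbine misalignment, the drive heat exchanger trip, the seal failure; the feed gearbox seizure is not among them.

No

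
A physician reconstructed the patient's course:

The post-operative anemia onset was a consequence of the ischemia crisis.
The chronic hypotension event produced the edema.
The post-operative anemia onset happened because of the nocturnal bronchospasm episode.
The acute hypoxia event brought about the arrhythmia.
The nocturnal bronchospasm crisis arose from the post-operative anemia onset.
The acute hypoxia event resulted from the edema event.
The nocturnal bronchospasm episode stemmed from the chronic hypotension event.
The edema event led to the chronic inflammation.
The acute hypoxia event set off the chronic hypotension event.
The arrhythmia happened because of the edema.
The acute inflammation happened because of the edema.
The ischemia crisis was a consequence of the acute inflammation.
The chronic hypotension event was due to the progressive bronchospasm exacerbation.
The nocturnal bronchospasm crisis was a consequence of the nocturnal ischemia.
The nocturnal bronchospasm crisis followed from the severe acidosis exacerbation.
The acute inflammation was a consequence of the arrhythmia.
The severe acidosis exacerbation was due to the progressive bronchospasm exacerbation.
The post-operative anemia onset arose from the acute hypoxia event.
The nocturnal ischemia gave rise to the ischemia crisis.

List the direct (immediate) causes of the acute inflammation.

Upstream contributors include the progressive bronchospasm exacerbation, the edema event, the acute hypoxia event, the chronic hypotension event, but only the arrhythmia, the edema feed directly into the acute inflammation.

the arrhythmia, the edema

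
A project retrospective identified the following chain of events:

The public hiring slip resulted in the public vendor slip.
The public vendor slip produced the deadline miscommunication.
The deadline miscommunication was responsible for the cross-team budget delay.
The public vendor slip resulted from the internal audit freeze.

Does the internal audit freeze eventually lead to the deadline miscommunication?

Yes

There is a causal chain: the internal audit freeze → the public vendor slip → the deadline miscommunication.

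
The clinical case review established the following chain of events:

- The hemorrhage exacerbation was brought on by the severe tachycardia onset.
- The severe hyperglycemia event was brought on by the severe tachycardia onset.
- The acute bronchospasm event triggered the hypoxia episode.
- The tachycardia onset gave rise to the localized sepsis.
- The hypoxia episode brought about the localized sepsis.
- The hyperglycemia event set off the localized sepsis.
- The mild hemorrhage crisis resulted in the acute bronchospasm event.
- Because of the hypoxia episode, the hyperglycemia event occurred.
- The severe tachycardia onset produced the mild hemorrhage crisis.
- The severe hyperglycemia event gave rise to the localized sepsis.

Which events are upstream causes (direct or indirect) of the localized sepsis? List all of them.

Immediate causes of the localized sepsis: the tachycardia onset, the severe hyperglycemia event, the hypoxia episode, the hyperglycemia event.
Further upstream: the severe tachycardia onset, the mild hemorrhage crisis, the acute bronchospasm event.

the acute bronchospasm event, the hyperglycemia event, the hypoxia episode, the mild hemorrhage crisis, the severe hyperglycemia event, the severe tachycardia onset, the tachycardia onset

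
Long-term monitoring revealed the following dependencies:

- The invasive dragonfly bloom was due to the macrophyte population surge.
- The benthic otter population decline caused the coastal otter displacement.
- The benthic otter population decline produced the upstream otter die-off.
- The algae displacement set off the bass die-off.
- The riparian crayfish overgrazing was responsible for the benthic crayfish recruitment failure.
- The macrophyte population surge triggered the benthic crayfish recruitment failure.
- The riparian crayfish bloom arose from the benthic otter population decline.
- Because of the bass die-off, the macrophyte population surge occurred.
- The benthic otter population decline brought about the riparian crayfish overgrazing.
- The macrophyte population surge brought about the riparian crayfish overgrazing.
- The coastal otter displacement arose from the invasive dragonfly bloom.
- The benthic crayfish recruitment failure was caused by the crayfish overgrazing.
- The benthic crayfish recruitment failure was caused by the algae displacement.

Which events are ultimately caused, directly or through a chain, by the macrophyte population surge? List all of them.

the benthic crayfish recruitment failure, the coastal otter displacement, the invasive dragonfly bloom, the riparian crayfish overgrazing

Direct effects: the riparian crayfish overgrazing, the invasive dragonfly bloom, the benthic crayfish recruitment failure.
2 steps out: the coastal otter displacement.
Not reachable from it: the benthic otter population decline, the upstream otter die-off, the algae displacement, the bass die-off, the riparian crayfish bloom, the crayfish overgrazing.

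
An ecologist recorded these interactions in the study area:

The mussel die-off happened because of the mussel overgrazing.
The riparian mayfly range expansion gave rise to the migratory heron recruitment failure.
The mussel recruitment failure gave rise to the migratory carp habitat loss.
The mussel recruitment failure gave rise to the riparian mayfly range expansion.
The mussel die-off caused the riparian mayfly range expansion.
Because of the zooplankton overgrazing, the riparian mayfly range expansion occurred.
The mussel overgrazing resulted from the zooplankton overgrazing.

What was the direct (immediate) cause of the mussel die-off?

the mussel overgrazing

Upstream contributors include the zooplankton overgrazing, but only the mussel overgrazing feeds directly into the mussel die-off.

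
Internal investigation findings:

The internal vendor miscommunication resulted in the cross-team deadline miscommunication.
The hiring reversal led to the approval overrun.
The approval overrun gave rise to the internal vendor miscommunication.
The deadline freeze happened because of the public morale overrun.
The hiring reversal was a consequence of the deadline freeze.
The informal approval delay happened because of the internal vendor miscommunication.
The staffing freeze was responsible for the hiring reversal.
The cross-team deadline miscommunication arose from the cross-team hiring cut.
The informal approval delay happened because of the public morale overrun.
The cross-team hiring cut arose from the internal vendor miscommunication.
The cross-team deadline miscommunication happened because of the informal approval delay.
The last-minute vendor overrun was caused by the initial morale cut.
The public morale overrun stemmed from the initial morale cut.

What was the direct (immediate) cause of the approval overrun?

Upstream contributors include the initial morale cut, the public morale overrun, the staffing freeze, the deadline freeze, but only the hiring reversal feeds directly into the approval overrun.

the hiring reversal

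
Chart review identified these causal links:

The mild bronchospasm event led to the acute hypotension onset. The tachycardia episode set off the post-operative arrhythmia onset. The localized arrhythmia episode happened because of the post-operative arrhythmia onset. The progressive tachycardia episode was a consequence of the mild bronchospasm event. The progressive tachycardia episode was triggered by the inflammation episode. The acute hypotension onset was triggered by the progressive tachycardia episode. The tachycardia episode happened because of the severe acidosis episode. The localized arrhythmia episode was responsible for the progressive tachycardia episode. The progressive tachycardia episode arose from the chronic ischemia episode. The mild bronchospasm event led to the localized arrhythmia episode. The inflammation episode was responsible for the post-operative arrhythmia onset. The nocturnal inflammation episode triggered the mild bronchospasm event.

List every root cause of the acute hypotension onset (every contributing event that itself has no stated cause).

the chronic ischemia episode, the inflammation episode, the nocturnal inflammation episode, the severe acidosis episode

Tracing upstream from the acute hypotension onset: the acute hypotension onset ← the progressive tachycardia episode ← the chronic ischemia episode.
A separate upstream branch: the acute hypotension onset ← the progressive tachycardia episode ← the inflammation episode.
A separate upstream branch: the acute hypotension onset ← the progressive tachycardia episode ← the localized arrhythmia episode ← the post-operative arrhythmia onset ← the tachycardia episode ← the severe acidosis episode.
A separate upstream branch: the acute hypotension onset ← the mild bronchospasm event ← the nocturnal inflammation episode.
Each of those chain origins has no stated cause.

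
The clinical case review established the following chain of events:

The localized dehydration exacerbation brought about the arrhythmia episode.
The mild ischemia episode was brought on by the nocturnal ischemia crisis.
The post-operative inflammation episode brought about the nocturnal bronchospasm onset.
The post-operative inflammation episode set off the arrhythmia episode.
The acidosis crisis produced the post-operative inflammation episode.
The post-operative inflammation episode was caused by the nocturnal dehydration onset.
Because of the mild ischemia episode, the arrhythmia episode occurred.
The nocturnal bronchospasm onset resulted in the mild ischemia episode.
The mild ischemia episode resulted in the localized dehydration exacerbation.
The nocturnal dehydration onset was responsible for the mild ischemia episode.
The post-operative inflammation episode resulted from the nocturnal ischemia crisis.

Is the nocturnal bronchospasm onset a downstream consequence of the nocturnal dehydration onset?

There is a causal chain: the nocturnal dehydration onset → the post-operative inflammation episode → the nocturnal bronchospasm onset.

Yes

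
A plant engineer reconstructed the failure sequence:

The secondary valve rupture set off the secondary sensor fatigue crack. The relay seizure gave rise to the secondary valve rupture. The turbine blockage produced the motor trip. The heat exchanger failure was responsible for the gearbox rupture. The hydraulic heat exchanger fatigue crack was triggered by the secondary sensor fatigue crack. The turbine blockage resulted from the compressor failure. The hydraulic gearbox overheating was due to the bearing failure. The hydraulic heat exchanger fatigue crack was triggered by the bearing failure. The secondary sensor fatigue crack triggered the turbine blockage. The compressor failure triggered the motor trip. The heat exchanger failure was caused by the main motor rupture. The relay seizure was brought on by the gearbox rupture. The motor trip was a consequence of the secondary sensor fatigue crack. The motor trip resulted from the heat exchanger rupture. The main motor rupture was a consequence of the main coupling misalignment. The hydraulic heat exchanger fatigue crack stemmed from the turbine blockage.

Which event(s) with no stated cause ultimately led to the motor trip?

Tracing upstream from the motor trip: the motor trip ← the secondary sensor fatigue crack ← the secondary valve rupture ← the relay seizure ← the gearbox rupture ← the heat exchanger failure ← the main motor rupture ← the main coupling misalignment.
A separate upstream branch: the motor trip ← the heat exchanger rupture.
A separate upstream branch: the motor trip ← the compressor failure.
Each of those chain origins has no stated cause.

the compressor failure, the heat exchanger rupture, the main coupling misalignment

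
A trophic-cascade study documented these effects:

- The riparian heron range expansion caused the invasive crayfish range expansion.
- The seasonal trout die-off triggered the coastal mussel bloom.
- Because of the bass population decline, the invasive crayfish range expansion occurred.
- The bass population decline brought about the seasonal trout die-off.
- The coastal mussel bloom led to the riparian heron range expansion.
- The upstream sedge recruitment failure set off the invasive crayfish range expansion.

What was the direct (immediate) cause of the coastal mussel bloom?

Upstream contributors include the bass population decline, but only the seasonal trout die-off feeds directly into the coastal mussel bloom.

the seasonal trout die-off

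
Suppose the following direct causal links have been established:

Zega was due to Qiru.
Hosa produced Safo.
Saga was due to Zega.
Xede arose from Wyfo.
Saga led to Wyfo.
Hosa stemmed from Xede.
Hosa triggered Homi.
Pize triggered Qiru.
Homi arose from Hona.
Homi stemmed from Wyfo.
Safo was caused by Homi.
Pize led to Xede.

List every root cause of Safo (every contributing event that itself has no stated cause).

Tracing upstream from Safo: Safo ← Hosa ← Xede ← Pize.
A separate upstream branch: Safo ← Homi ← Hona.
Each of those chain origins has no stated cause.

Hona, Pize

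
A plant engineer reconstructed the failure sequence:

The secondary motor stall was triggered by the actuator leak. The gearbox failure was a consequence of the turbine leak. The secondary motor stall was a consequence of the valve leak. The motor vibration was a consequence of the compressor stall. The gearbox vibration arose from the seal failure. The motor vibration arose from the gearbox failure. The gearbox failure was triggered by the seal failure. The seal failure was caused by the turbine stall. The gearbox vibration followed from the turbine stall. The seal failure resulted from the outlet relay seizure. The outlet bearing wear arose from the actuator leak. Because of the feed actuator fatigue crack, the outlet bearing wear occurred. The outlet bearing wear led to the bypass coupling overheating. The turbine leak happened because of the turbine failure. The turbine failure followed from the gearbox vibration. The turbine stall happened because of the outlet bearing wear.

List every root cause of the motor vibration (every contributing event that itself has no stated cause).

Tracing upstream from the motor vibration: the motor vibration ← the gearbox failure ← the seal failure ← the turbine stall ← the outlet bearing wear ← the actuator leak.
A separate upstream branch: the motor vibration ← the gearbox failure ← the seal failure ← the turbine stall ← the outlet bearing wear ← the feed actuator fatigue crack.
A separate upstream branch: the motor vibration ← the gearbox failure ← the seal failure ← the outlet relay seizure.
A separate upstream branch: the motor vibration ← the compressor stall.
Each of those chain origins has no stated cause.

the actuator leak, the compressor stall, the feed actuator fatigue crack, the outlet relay seizure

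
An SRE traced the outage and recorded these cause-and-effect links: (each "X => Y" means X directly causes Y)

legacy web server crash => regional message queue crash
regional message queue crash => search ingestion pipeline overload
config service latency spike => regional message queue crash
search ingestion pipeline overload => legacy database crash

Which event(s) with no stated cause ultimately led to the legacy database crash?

the config service latency spike, the legacy web server crash

Tracing upstream from the legacy database crash: the legacy database crash ← the search ingestion pipeline overload ← the regional message queue crash ← the config service latency spike.
A separate upstream branch: the legacy database crash ← the search ingestion pipeline overload ← the regional message queue crash ← the legacy web server crash.
Each of those chain origins has no stated cause.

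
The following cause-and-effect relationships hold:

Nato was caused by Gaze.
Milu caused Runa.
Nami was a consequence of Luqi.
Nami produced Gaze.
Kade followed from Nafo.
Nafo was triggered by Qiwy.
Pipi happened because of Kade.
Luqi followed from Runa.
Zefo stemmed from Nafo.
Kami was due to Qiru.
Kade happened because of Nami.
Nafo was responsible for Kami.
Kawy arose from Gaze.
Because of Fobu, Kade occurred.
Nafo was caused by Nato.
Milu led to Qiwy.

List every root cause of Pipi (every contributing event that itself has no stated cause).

Fobu, Milu

Tracing upstream from Pipi: Pipi ← Kade ← Nafo ← Qiwy ← Milu.
A separate upstream branch: Pipi ← Kade ← Fobu.
Each of those chain origins has no stated cause.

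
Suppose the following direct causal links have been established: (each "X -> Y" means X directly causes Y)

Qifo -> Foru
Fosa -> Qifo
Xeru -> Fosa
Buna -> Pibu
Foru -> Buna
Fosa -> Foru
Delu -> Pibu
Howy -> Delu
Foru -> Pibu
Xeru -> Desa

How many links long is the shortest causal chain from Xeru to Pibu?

Shortest chain: Xeru → Fosa → Foru → Pibu.

3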